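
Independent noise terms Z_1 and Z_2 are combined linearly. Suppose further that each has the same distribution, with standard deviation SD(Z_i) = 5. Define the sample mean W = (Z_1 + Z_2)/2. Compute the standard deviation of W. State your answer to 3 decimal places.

Var(Z_i) = (5)² = 25
By independence, Var(W) = (0.5)²Var(Z_1) + (0.5)²Var(Z_2)
= (0.5)²·25 + (0.5)²·25 = 12.5
SD(W) = √12.5 ≈ 3.536

3.536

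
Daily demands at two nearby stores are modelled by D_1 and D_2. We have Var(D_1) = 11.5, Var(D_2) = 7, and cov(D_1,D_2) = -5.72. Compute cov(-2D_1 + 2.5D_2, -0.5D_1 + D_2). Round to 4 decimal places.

47.5900

cov(-2D_1 + 2.5D_2, -0.5D_1 + D_2) = (-2)(-0.5)Var(D_1) + (2.5)(1)Var(D_2) + [(-2)(1) + (2.5)(-0.5)]cov(D_1,D_2)
= 1·11.5 + 2.5·7 + -3.25·-5.72 = 47.59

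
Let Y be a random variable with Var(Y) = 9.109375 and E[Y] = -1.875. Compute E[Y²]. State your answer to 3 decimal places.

12.625

E[Y²] = Var(Y) + (E[Y])² = 9.109375 + (-1.875)² = 12.625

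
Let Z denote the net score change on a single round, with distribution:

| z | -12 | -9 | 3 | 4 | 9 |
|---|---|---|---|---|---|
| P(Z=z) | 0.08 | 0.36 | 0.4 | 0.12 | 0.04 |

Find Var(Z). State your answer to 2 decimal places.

44.77

E[Z] = (-12)(0.08) + (-9)(0.36) + (3)(0.4) + (4)(0.12) + (9)(0.04) = -2.16
E[Z²] = (-12)²(0.08) + (-9)²(0.36) + (3)²(0.4) + (4)²(0.12) + (9)²(0.04) = 49.44
Var(Z) = E[Z²] − (E[Z])² = 49.44 − (-2.16)² = 44.7744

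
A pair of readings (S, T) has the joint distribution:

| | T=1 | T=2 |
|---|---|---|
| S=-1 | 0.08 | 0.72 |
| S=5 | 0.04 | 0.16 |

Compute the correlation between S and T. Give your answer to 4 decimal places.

E[S] = 0.2,  E[T] = 1.88
E[ST] = 0.28
Cov(S,T) = E[ST] − E[S]E[T] = 0.28 − (0.2)(1.88) = -0.096
Var(S) = 5.76,  Var(T) = 0.1056
ρ = -0.096 / √(5.76·0.1056) ≈ -0.1231

-0.1231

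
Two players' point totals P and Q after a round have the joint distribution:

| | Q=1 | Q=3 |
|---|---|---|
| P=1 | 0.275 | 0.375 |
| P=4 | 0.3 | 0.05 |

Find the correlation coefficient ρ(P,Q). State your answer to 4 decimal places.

E[P] = 2.05,  E[Q] = 1.85
E[PQ] = 3.2
cov(P,Q) = E[PQ] − E[P]E[Q] = 3.2 − (2.05)(1.85) = -0.5925
Var(P) = 2.0475,  Var(Q) = 0.9775
ρ = -0.5925 / √(2.0475·0.9775) ≈ -0.4188

-0.4188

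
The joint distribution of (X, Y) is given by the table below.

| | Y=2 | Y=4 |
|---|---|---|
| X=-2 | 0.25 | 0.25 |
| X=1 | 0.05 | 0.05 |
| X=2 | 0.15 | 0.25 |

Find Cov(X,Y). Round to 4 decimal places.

0.2100

E[X] = -0.1,  E[Y] = 3.1
E[XY] = -0.1
Cov(X,Y) = E[XY] − E[X]E[Y] = -0.1 − (-0.1)(3.1) = 0.21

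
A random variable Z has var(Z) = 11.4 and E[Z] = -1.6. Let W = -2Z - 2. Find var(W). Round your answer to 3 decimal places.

45.600

var(-2Z - 2) = (-2)²·var(Z) = 4·11.4 = 45.6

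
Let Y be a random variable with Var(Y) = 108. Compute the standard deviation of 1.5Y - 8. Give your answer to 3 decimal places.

15.588

Var(1.5Y - 8) = (1.5)²·108 = 243
SD(1.5Y - 8) = √243 ≈ 15.588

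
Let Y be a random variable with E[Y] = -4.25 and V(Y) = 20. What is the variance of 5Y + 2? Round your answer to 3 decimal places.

500.000

V(5Y + 2) = (5)²·V(Y) = 25·20 = 500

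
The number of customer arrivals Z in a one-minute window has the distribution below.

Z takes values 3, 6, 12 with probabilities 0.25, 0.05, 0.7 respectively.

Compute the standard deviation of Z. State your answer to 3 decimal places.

3.943

E[Z] = (3)(0.25) + (6)(0.05) + (12)(0.7) = 9.45
E[Z²] = (3)²(0.25) + (6)²(0.05) + (12)²(0.7) = 104.85
var(Z) = E[Z²] − (E[Z])² = 104.85 − (9.45)² = 15.5475
SD(Z) = √15.5475 ≈ 3.943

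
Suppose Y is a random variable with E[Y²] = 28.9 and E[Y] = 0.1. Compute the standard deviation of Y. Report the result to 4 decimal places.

5.3749

Var(Y) = 28.9 − (0.1)² = 28.89
SD(Y) = √28.89 ≈ 5.3749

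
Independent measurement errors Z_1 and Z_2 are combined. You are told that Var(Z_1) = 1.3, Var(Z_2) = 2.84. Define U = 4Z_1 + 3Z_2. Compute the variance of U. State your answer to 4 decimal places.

By independence, Var(U) = (4)²Var(Z_1) + (3)²Var(Z_2)
= (4)²·1.3 + (3)²·2.84 = 46.36

46.3600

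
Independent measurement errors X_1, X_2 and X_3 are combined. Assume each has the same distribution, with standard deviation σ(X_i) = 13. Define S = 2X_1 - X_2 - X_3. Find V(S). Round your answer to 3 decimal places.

1014.000

V(X_i) = (13)² = 169
By independence, V(S) = (2)²V(X_1) + (-1)²V(X_2) + (-1)²V(X_3)
= (2)²·169 + (-1)²·169 + (-1)²·169 = 1014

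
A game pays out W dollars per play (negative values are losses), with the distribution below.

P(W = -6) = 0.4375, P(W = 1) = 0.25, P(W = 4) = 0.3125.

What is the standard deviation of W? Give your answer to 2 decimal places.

E[W] = (-6)(0.4375) + (1)(0.25) + (4)(0.3125) = -1.125
E[W²] = (-6)²(0.4375) + (1)²(0.25) + (4)²(0.3125) = 21
Var(W) = E[W²] − (E[W])² = 21 − (-1.125)² = 19.734375
sd(W) = √19.734375 ≈ 4.44

4.44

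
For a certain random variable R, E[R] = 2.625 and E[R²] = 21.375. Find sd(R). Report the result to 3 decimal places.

3.806

Var(R) = 21.375 − (2.625)² = 14.484375
sd(R) = √14.484375 ≈ 3.806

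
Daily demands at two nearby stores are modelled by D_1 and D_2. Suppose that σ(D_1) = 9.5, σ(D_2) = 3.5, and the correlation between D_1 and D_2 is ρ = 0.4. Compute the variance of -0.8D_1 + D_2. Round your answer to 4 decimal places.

V(D_1) = (9.5)² = 90.25;  V(D_2) = (3.5)² = 12.25
Cov(D_1,D_2) = ρ·σ(D_1)·σ(D_2) = 0.4·9.5·3.5 = 13.3
V(-0.8D_1 + D_2) = (-0.8)²·V(D_1) + (1)²·V(D_2) + 2·(-0.8)·(1)·Cov(D_1,D_2)
= 0.64·90.25 + 1·12.25 + -1.6·13.3 = 48.73

48.7300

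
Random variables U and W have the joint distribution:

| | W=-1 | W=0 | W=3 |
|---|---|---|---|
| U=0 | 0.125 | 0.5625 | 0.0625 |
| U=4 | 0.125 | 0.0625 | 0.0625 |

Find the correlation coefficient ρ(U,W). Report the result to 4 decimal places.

E[U] = 1,  E[W] = 0.125
E[UW] = 0.25
Cov(U,W) = E[UW] − E[U]E[W] = 0.25 − (1)(0.125) = 0.125
Var(U) = 3,  Var(W) = 1.359375
ρ = 0.125 / √(3·1.359375) ≈ 0.0619

0.0619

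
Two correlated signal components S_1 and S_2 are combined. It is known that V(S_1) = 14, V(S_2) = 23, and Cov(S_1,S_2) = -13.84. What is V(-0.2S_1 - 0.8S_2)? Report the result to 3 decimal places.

10.851

V(-0.2S_1 - 0.8S_2) = (-0.2)²·V(S_1) + (-0.8)²·V(S_2) + 2·(-0.2)·(-0.8)·Cov(S_1,S_2)
= 0.04·14 + 0.64·23 + 0.32·-13.84 = 10.8512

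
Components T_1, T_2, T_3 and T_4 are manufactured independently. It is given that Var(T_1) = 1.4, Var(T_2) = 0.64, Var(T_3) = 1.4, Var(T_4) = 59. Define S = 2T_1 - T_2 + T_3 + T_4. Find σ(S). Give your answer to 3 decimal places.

8.163

By independence, Var(S) = (2)²Var(T_1) + (-1)²Var(T_2) + (1)²Var(T_3) + (1)²Var(T_4)
= (2)²·1.4 + (-1)²·0.64 + (1)²·1.4 + (1)²·59 = 66.64
σ(S) = √66.64 ≈ 8.163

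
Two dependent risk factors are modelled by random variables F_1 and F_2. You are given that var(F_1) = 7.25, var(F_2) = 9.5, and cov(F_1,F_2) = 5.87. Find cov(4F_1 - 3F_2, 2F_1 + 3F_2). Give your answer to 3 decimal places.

cov(4F_1 - 3F_2, 2F_1 + 3F_2) = (4)(2)var(F_1) + (-3)(3)var(F_2) + [(4)(3) + (-3)(2)]cov(F_1,F_2)
= 8·7.25 + -9·9.5 + 6·5.87 = 7.72

7.720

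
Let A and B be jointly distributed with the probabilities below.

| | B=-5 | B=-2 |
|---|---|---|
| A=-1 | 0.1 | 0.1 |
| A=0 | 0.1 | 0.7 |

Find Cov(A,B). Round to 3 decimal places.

0.180

E[A] = -0.2,  E[B] = -2.6
E[AB] = 0.7
Cov(A,B) = E[AB] − E[A]E[B] = 0.7 − (-0.2)(-2.6) = 0.18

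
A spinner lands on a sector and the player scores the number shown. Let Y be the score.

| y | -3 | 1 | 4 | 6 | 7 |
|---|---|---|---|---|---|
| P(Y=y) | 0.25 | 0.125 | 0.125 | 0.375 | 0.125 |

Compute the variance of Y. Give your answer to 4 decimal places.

E[Y] = (-3)(0.25) + (1)(0.125) + (4)(0.125) + (6)(0.375) + (7)(0.125) = 3
E[Y²] = (-3)²(0.25) + (1)²(0.125) + (4)²(0.125) + (6)²(0.375) + (7)²(0.125) = 24
var(Y) = E[Y²] − (E[Y])² = 24 − (3)² = 15

15.0000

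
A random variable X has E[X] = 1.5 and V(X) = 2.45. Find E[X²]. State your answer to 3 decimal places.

4.700

E[X²] = V(X) + (E[X])² = 2.45 + (1.5)² = 4.7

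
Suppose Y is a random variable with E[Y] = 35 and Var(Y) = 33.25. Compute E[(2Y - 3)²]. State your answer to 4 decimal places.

E[2Y - 3] = 2·35 − 3 = 67
Var(2Y - 3) = (2)²·33.25 = 133
E[(2Y - 3)²] = Var((2Y - 3)) + (E[(2Y - 3)])² = 133 + (67)² = 4622

4622.0000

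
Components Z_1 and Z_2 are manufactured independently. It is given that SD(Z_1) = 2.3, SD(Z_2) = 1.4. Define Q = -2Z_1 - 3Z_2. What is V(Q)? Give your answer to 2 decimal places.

V(Z_1) = 5.29, V(Z_2) = 1.96
By independence, V(Q) = (-2)²V(Z_1) + (-3)²V(Z_2)
= (-2)²·5.29 + (-3)²·1.96 = 38.8

38.80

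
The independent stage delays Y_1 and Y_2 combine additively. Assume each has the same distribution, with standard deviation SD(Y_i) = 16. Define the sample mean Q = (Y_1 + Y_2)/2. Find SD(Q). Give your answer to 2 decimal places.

Var(Y_i) = (16)² = 256
By independence, Var(Q) = (0.5)²Var(Y_1) + (0.5)²Var(Y_2)
= (0.5)²·256 + (0.5)²·256 = 128
SD(Q) = √128 ≈ 11.31

11.31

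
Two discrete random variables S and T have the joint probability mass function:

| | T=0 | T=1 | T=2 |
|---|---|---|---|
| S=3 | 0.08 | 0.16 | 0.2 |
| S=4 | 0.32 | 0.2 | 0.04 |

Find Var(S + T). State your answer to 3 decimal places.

0.480

E[S] = 3.56,  E[T] = 0.84,  E[ST] = 2.8
Var(S) = 12.92 − (3.56)² = 0.2464;  Var(T) = 1.32 − (0.84)² = 0.6144
Cov(S,T) = 2.8 − (3.56)(0.84) = -0.1904
Var(S + T) = (1)²·0.2464 + (1)²·0.6144 + 2·(1)·(1)·-0.1904 = 0.48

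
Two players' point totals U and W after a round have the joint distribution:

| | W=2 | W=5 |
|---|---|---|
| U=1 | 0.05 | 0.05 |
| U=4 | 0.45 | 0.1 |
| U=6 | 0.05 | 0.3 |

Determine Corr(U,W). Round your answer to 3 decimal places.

0.371

E[U] = 4.4,  E[W] = 3.35
E[UW] = 15.55
cov(U,W) = E[UW] − E[U]E[W] = 15.55 − (4.4)(3.35) = 0.81
Var(U) = 2.14,  Var(W) = 2.2275
ρ = 0.81 / √(2.14·2.2275) ≈ 0.371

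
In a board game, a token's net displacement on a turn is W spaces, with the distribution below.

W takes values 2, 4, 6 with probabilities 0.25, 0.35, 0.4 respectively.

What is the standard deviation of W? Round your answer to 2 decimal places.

1.58

E[W] = (2)(0.25) + (4)(0.35) + (6)(0.4) = 4.3
E[W²] = (2)²(0.25) + (4)²(0.35) + (6)²(0.4) = 21
Var(W) = E[W²] − (E[W])² = 21 − (4.3)² = 2.51
SD(W) = √2.51 ≈ 1.58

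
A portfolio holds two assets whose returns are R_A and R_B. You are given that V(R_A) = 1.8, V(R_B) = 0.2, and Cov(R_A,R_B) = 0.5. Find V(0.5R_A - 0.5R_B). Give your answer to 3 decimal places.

0.250

V(0.5R_A - 0.5R_B) = (0.5)²·V(R_A) + (-0.5)²·V(R_B) + 2·(0.5)·(-0.5)·Cov(R_A,R_B)
= 0.25·1.8 + 0.25·0.2 + -0.5·0.5 = 0.25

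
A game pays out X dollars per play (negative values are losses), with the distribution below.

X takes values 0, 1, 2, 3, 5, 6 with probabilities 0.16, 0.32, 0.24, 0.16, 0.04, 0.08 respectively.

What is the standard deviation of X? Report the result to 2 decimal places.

1.66

E[X] = (0)(0.16) + (1)(0.32) + (2)(0.24) + (3)(0.16) + (5)(0.04) + (6)(0.08) = 1.96
E[X²] = (0)²(0.16) + (1)²(0.32) + (2)²(0.24) + (3)²(0.16) + (5)²(0.04) + (6)²(0.08) = 6.6
Var(X) = E[X²] − (E[X])² = 6.6 − (1.96)² = 2.7584
σ(X) = √2.7584 ≈ 1.66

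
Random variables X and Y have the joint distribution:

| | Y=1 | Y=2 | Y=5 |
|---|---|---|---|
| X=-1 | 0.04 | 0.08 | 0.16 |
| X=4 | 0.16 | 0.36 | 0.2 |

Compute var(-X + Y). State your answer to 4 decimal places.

E[X] = 2.6,  E[Y] = 2.88,  E[XY] = 6.52
var(X) = 11.8 − (2.6)² = 5.04;  var(Y) = 10.96 − (2.88)² = 2.6656
cov(X,Y) = 6.52 − (2.6)(2.88) = -0.968
var(-X + Y) = (-1)²·5.04 + (1)²·2.6656 + 2·(-1)·(1)·-0.968 = 9.6416

9.6416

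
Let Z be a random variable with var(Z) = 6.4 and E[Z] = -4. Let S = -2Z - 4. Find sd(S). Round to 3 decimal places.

var(-2Z - 4) = (-2)²·6.4 = 25.6
sd(S) = √25.6 ≈ 5.060

5.060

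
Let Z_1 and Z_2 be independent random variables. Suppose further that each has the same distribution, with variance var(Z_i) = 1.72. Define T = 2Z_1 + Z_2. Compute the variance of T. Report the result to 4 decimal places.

By independence, var(T) = (2)²var(Z_1) + (1)²var(Z_2)
= (2)²·1.72 + (1)²·1.72 = 8.6

8.6000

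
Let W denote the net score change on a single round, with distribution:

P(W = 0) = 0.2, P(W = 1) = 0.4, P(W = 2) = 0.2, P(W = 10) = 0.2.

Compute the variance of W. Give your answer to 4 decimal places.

13.3600

E[W] = (0)(0.2) + (1)(0.4) + (2)(0.2) + (10)(0.2) = 2.8
E[W²] = (0)²(0.2) + (1)²(0.4) + (2)²(0.2) + (10)²(0.2) = 21.2
V(W) = E[W²] − (E[W])² = 21.2 − (2.8)² = 13.36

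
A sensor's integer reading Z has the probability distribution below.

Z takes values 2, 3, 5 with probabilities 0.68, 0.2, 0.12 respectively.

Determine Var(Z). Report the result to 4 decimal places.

0.9664

E[Z] = (2)(0.68) + (3)(0.2) + (5)(0.12) = 2.56
E[Z²] = (2)²(0.68) + (3)²(0.2) + (5)²(0.12) = 7.52
Var(Z) = E[Z²] − (E[Z])² = 7.52 − (2.56)² = 0.9664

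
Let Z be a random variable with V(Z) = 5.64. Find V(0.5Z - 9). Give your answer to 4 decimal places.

1.4100

V(0.5Z - 9) = (0.5)²·V(Z) = 0.25·5.64 = 1.41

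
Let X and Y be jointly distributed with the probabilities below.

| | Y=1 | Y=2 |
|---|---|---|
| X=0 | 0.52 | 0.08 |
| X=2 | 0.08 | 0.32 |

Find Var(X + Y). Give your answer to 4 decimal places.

1.8400

E[X] = 0.8,  E[Y] = 1.4,  E[XY] = 1.44
Var(X) = 1.6 − (0.8)² = 0.96;  Var(Y) = 2.2 − (1.4)² = 0.24
cov(X,Y) = 1.44 − (0.8)(1.4) = 0.32
Var(X + Y) = (1)²·0.96 + (1)²·0.24 + 2·(1)·(1)·0.32 = 1.84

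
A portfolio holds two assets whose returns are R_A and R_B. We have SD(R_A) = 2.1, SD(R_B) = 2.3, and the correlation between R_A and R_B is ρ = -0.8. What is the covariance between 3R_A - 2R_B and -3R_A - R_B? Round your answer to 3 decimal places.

-40.702

V(R_A) = (2.1)² = 4.41;  V(R_B) = (2.3)² = 5.29
cov(R_A,R_B) = ρ·SD(R_A)·SD(R_B) = -0.8·2.1·2.3 = -3.864
cov(3R_A - 2R_B, -3R_A - R_B) = (3)(-3)V(R_A) + (-2)(-1)V(R_B) + [(3)(-1) + (-2)(-3)]cov(R_A,R_B)
= -9·4.41 + 2·5.29 + 3·-3.864 = -40.702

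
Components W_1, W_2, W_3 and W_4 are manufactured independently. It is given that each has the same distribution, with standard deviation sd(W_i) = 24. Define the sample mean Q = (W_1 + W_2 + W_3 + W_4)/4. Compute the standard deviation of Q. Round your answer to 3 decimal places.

Var(W_i) = (24)² = 576
By independence, Var(Q) = (0.25)²Var(W_1) + (0.25)²Var(W_2) + (0.25)²Var(W_3) + (0.25)²Var(W_4)
= (0.25)²·576 + (0.25)²·576 + (0.25)²·576 + (0.25)²·576 = 144
sd(Q) = √144 ≈ 12.000

12.000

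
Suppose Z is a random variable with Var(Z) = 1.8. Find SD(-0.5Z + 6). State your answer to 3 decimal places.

0.671

Var(-0.5Z + 6) = (-0.5)²·1.8 = 0.45
SD(-0.5Z + 6) = √0.45 ≈ 0.671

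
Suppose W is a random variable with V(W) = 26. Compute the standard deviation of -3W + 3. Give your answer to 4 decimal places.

15.2971

V(-3W + 3) = (-3)²·26 = 234
SD(-3W + 3) = √234 ≈ 15.2971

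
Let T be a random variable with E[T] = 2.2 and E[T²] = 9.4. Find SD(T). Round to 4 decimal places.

V(T) = 9.4 − (2.2)² = 4.56
SD(T) = √4.56 ≈ 2.1354

2.1354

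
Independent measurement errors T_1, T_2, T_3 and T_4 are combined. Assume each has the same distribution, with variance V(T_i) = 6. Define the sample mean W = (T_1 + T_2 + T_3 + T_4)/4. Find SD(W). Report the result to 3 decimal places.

1.225

By independence, V(W) = (0.25)²V(T_1) + (0.25)²V(T_2) + (0.25)²V(T_3) + (0.25)²V(T_4)
= (0.25)²·6 + (0.25)²·6 + (0.25)²·6 + (0.25)²·6 = 1.5
SD(W) = √1.5 ≈ 1.225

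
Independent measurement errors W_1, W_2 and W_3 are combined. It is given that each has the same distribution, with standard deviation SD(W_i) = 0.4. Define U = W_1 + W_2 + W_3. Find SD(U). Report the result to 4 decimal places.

0.6928

var(W_i) = (0.4)² = 0.16
By independence, var(U) = (1)²var(W_1) + (1)²var(W_2) + (1)²var(W_3)
= (1)²·0.16 + (1)²·0.16 + (1)²·0.16 = 0.48
SD(U) = √0.48 ≈ 0.6928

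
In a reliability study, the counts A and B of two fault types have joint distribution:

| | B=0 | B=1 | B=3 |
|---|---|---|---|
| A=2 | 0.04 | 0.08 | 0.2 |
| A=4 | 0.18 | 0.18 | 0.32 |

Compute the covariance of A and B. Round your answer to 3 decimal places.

E[A] = 3.36,  E[B] = 1.82
E[AB] = 5.92
Cov(A,B) = E[AB] − E[A]E[B] = 5.92 − (3.36)(1.82) = -0.1952

-0.195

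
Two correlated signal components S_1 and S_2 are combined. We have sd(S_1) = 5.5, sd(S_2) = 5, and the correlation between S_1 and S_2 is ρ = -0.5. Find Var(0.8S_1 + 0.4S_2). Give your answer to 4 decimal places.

Var(S_1) = (5.5)² = 30.25;  Var(S_2) = (5)² = 25
Cov(S_1,S_2) = ρ·sd(S_1)·sd(S_2) = -0.5·5.5·5 = -13.75
Var(0.8S_1 + 0.4S_2) = (0.8)²·Var(S_1) + (0.4)²·Var(S_2) + 2·(0.8)·(0.4)·Cov(S_1,S_2)
= 0.64·30.25 + 0.16·25 + 0.64·-13.75 = 14.56

14.5600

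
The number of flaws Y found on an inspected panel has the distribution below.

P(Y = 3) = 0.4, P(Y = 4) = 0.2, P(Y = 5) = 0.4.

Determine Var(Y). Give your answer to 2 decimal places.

0.80

E[Y] = (3)(0.4) + (4)(0.2) + (5)(0.4) = 4
E[Y²] = (3)²(0.4) + (4)²(0.2) + (5)²(0.4) = 16.8
Var(Y) = E[Y²] − (E[Y])² = 16.8 − (4)² = 0.8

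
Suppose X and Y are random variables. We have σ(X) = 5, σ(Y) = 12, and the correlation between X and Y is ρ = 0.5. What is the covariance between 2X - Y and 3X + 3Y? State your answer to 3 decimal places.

V(X) = (5)² = 25;  V(Y) = (12)² = 144
cov(X,Y) = ρ·σ(X)·σ(Y) = 0.5·5·12 = 30
cov(2X - Y, 3X + 3Y) = (2)(3)V(X) + (-1)(3)V(Y) + [(2)(3) + (-1)(3)]cov(X,Y)
= 6·25 + -3·144 + 3·30 = -192

-192.000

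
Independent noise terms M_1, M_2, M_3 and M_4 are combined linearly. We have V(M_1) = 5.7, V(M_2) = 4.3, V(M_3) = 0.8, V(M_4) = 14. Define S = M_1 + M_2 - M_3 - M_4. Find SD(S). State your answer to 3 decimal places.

4.980

By independence, V(S) = (1)²V(M_1) + (1)²V(M_2) + (-1)²V(M_3) + (-1)²V(M_4)
= (1)²·5.7 + (1)²·4.3 + (-1)²·0.8 + (-1)²·14 = 24.8
SD(S) = √24.8 ≈ 4.980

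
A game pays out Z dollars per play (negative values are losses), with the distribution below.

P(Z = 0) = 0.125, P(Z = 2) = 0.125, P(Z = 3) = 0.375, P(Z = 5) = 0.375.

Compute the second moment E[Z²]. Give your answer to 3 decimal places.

13.250

E[Z²] = (0)²(0.125) + (2)²(0.125) + (3)²(0.375) + (5)²(0.375) = 13.25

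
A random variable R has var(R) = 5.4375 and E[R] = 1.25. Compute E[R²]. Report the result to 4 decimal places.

E[R²] = var(R) + (E[R])² = 5.4375 + (1.25)² = 7

7.0000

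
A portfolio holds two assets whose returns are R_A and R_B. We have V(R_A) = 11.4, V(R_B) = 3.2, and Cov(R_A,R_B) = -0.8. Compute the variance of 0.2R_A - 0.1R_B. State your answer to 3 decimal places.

0.520

V(0.2R_A - 0.1R_B) = (0.2)²·V(R_A) + (-0.1)²·V(R_B) + 2·(0.2)·(-0.1)·Cov(R_A,R_B)
= 0.04·11.4 + 0.01·3.2 + -0.04·-0.8 = 0.52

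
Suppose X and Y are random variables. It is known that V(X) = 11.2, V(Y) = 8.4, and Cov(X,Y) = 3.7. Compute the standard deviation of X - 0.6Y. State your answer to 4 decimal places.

V(X - 0.6Y) = (1)²·V(X) + (-0.6)²·V(Y) + 2·(1)·(-0.6)·Cov(X,Y)
= 1·11.2 + 0.36·8.4 + -1.2·3.7 = 9.784
SD(X - 0.6Y) = √9.784 ≈ 3.1279

3.1279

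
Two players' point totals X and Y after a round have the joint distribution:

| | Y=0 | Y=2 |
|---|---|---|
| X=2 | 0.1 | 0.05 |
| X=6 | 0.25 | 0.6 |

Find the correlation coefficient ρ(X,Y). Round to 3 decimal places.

0.279

E[X] = 5.4,  E[Y] = 1.3
E[XY] = 7.4
cov(X,Y) = E[XY] − E[X]E[Y] = 7.4 − (5.4)(1.3) = 0.38
Var(X) = 2.04,  Var(Y) = 0.91
ρ = 0.38 / √(2.04·0.91) ≈ 0.279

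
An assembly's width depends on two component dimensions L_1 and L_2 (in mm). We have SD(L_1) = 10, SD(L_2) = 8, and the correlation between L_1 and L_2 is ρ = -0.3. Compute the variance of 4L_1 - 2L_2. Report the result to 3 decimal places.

Var(L_1) = (10)² = 100;  Var(L_2) = (8)² = 64
Cov(L_1,L_2) = ρ·SD(L_1)·SD(L_2) = -0.3·10·8 = -24
Var(4L_1 - 2L_2) = (4)²·Var(L_1) + (-2)²·Var(L_2) + 2·(4)·(-2)·Cov(L_1,L_2)
= 16·100 + 4·64 + -16·-24 = 2240

2240.000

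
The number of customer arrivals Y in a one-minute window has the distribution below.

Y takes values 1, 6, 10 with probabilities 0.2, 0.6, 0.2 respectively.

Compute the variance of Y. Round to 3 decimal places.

8.160

E[Y] = (1)(0.2) + (6)(0.6) + (10)(0.2) = 5.8
E[Y²] = (1)²(0.2) + (6)²(0.6) + (10)²(0.2) = 41.8
Var(Y) = E[Y²] − (E[Y])² = 41.8 − (5.8)² = 8.16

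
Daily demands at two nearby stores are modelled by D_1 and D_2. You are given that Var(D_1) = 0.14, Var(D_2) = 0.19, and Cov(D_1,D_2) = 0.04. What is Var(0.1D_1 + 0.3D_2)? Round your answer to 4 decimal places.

0.0209

Var(0.1D_1 + 0.3D_2) = (0.1)²·Var(D_1) + (0.3)²·Var(D_2) + 2·(0.1)·(0.3)·Cov(D_1,D_2)
= 0.01·0.14 + 0.09·0.19 + 0.06·0.04 = 0.0209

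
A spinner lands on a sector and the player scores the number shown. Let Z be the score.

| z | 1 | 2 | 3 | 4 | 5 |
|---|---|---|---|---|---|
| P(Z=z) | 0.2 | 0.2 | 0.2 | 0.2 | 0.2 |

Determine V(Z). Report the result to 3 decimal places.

2.000

E[Z] = (1)(0.2) + (2)(0.2) + (3)(0.2) + (4)(0.2) + (5)(0.2) = 3
E[Z²] = (1)²(0.2) + (2)²(0.2) + (3)²(0.2) + (4)²(0.2) + (5)²(0.2) = 11
V(Z) = E[Z²] − (E[Z])² = 11 − (3)² = 2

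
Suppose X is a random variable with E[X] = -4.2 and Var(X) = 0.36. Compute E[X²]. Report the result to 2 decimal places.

E[X²] = Var(X) + (E[X])² = 0.36 + (-4.2)² = 18

18.00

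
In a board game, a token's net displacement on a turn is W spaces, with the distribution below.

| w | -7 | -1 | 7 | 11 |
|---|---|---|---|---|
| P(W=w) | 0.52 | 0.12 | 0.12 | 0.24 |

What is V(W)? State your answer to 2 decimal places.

E[W] = (-7)(0.52) + (-1)(0.12) + (7)(0.12) + (11)(0.24) = -0.28
E[W²] = (-7)²(0.52) + (-1)²(0.12) + (7)²(0.12) + (11)²(0.24) = 60.52
V(W) = E[W²] − (E[W])² = 60.52 − (-0.28)² = 60.4416

60.44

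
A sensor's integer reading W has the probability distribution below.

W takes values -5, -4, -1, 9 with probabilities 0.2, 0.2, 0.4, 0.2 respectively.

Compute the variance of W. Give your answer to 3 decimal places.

E[W] = (-5)(0.2) + (-4)(0.2) + (-1)(0.4) + (9)(0.2) = -0.4
E[W²] = (-5)²(0.2) + (-4)²(0.2) + (-1)²(0.4) + (9)²(0.2) = 24.8
V(W) = E[W²] − (E[W])² = 24.8 − (-0.4)² = 24.64

24.640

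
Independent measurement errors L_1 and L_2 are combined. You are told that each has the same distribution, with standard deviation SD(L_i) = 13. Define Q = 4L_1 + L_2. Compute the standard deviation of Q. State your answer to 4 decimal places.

V(L_i) = (13)² = 169
By independence, V(Q) = (4)²V(L_1) + (1)²V(L_2)
= (4)²·169 + (1)²·169 = 2873
SD(Q) = √2873 ≈ 53.6004

53.6004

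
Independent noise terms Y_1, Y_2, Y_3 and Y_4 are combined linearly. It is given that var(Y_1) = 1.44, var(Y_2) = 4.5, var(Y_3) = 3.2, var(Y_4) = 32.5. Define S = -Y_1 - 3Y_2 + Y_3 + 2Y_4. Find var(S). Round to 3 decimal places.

By independence, var(S) = (-1)²var(Y_1) + (-3)²var(Y_2) + (1)²var(Y_3) + (2)²var(Y_4)
= (-1)²·1.44 + (-3)²·4.5 + (1)²·3.2 + (2)²·32.5 = 175.14

175.140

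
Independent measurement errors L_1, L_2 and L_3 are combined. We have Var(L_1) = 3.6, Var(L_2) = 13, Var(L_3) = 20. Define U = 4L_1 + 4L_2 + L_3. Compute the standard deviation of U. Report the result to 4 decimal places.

16.8997

By independence, Var(U) = (4)²Var(L_1) + (4)²Var(L_2) + (1)²Var(L_3)
= (4)²·3.6 + (4)²·13 + (1)²·20 = 285.6
SD(U) = √285.6 ≈ 16.8997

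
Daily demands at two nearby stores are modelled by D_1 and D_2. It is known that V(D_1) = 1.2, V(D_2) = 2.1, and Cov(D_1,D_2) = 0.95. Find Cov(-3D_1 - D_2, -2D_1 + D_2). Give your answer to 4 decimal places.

Cov(-3D_1 - D_2, -2D_1 + D_2) = (-3)(-2)V(D_1) + (-1)(1)V(D_2) + [(-3)(1) + (-1)(-2)]Cov(D_1,D_2)
= 6·1.2 + -1·2.1 + -1·0.95 = 4.15

4.1500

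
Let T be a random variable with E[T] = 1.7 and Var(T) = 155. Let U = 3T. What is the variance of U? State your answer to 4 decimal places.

1395.0000

Var(3T) = (3)²·Var(T) = 9·155 = 1395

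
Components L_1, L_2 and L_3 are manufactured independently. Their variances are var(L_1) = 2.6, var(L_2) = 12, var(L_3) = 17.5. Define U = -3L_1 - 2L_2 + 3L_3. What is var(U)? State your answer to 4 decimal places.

228.9000

By independence, var(U) = (-3)²var(L_1) + (-2)²var(L_2) + (3)²var(L_3)
= (-3)²·2.6 + (-2)²·12 + (3)²·17.5 = 228.9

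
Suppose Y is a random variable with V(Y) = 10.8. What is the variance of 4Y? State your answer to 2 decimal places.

172.80

V(4Y) = (4)²·V(Y) = 16·10.8 = 172.8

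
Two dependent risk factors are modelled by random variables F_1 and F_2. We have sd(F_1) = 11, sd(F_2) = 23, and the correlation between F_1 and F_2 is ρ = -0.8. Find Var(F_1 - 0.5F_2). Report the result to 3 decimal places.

455.650

Var(F_1) = (11)² = 121;  Var(F_2) = (23)² = 529
Cov(F_1,F_2) = ρ·sd(F_1)·sd(F_2) = -0.8·11·23 = -202.4
Var(F_1 - 0.5F_2) = (1)²·Var(F_1) + (-0.5)²·Var(F_2) + 2·(1)·(-0.5)·Cov(F_1,F_2)
= 1·121 + 0.25·529 + -1·-202.4 = 455.65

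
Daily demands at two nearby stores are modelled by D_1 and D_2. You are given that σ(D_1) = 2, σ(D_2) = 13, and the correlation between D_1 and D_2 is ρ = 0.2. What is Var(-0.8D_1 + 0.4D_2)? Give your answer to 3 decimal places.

26.272

Var(D_1) = (2)² = 4;  Var(D_2) = (13)² = 169
Cov(D_1,D_2) = ρ·σ(D_1)·σ(D_2) = 0.2·2·13 = 5.2
Var(-0.8D_1 + 0.4D_2) = (-0.8)²·Var(D_1) + (0.4)²·Var(D_2) + 2·(-0.8)·(0.4)·Cov(D_1,D_2)
= 0.64·4 + 0.16·169 + -0.64·5.2 = 26.272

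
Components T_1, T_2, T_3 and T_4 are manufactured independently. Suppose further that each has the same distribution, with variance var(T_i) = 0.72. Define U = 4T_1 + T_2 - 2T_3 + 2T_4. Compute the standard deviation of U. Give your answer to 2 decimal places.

4.24

By independence, var(U) = (4)²var(T_1) + (1)²var(T_2) + (-2)²var(T_3) + (2)²var(T_4)
= (4)²·0.72 + (1)²·0.72 + (-2)²·0.72 + (2)²·0.72 = 18
SD(U) = √18 ≈ 4.24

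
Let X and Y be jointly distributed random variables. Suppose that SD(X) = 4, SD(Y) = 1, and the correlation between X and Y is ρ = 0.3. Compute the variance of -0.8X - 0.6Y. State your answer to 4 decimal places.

11.7520

var(X) = (4)² = 16;  var(Y) = (1)² = 1
Cov(X,Y) = ρ·SD(X)·SD(Y) = 0.3·4·1 = 1.2
var(-0.8X - 0.6Y) = (-0.8)²·var(X) + (-0.6)²·var(Y) + 2·(-0.8)·(-0.6)·Cov(X,Y)
= 0.64·16 + 0.36·1 + 0.96·1.2 = 11.752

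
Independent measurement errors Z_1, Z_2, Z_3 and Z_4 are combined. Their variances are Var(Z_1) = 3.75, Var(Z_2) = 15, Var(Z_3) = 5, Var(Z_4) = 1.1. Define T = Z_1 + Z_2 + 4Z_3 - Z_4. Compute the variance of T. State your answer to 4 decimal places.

99.8500

By independence, Var(T) = (1)²Var(Z_1) + (1)²Var(Z_2) + (4)²Var(Z_3) + (-1)²Var(Z_4)
= (1)²·3.75 + (1)²·15 + (4)²·5 + (-1)²·1.1 = 99.85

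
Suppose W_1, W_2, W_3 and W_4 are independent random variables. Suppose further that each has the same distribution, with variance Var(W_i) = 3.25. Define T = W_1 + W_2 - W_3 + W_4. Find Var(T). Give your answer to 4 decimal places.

By independence, Var(T) = (1)²Var(W_1) + (1)²Var(W_2) + (-1)²Var(W_3) + (1)²Var(W_4)
= (1)²·3.25 + (1)²·3.25 + (-1)²·3.25 + (1)²·3.25 = 13

13.0000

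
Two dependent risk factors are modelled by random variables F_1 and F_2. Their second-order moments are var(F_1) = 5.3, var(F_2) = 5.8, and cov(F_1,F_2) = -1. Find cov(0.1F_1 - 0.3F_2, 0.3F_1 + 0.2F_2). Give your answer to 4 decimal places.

cov(0.1F_1 - 0.3F_2, 0.3F_1 + 0.2F_2) = (0.1)(0.3)var(F_1) + (-0.3)(0.2)var(F_2) + [(0.1)(0.2) + (-0.3)(0.3)]cov(F_1,F_2)
= 0.03·5.3 + -0.06·5.8 + -0.07·-1 = -0.119

-0.1190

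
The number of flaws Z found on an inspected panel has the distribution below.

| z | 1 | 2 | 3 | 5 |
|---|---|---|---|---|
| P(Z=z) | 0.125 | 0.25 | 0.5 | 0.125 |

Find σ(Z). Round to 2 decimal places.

E[Z] = (1)(0.125) + (2)(0.25) + (3)(0.5) + (5)(0.125) = 2.75
E[Z²] = (1)²(0.125) + (2)²(0.25) + (3)²(0.5) + (5)²(0.125) = 8.75
Var(Z) = E[Z²] − (E[Z])² = 8.75 − (2.75)² = 1.1875
σ(Z) = √1.1875 ≈ 1.09

1.09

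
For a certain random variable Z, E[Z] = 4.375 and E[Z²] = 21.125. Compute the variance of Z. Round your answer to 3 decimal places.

Var(Z) = 21.125 − (4.375)² = 1.984375

1.984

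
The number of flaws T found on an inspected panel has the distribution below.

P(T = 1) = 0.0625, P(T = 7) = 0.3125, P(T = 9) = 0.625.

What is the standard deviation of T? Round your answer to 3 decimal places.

1.996

E[T] = (1)(0.0625) + (7)(0.3125) + (9)(0.625) = 7.875
E[T²] = (1)²(0.0625) + (7)²(0.3125) + (9)²(0.625) = 66
var(T) = E[T²] − (E[T])² = 66 − (7.875)² = 3.984375
SD(T) = √3.984375 ≈ 1.996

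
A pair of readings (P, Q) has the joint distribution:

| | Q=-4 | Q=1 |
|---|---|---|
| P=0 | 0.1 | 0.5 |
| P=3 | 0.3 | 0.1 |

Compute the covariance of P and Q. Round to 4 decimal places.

E[P] = 1.2,  E[Q] = -1
E[PQ] = -3.3
Cov(P,Q) = E[PQ] − E[P]E[Q] = -3.3 − (1.2)(-1) = -2.1

-2.1000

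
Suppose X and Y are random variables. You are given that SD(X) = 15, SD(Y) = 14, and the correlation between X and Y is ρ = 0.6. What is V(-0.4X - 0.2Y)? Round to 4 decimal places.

V(X) = (15)² = 225;  V(Y) = (14)² = 196
Cov(X,Y) = ρ·SD(X)·SD(Y) = 0.6·15·14 = 126
V(-0.4X - 0.2Y) = (-0.4)²·V(X) + (-0.2)²·V(Y) + 2·(-0.4)·(-0.2)·Cov(X,Y)
= 0.16·225 + 0.04·196 + 0.16·126 = 64

64.0000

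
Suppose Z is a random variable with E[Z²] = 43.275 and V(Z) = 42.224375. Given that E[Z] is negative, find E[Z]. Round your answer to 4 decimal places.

-1.0250

(E[Z])² = E[Z²] − V(Z) = 43.275 − 42.224375 = 1.050625
E[Z] = −√1.050625 = -1.025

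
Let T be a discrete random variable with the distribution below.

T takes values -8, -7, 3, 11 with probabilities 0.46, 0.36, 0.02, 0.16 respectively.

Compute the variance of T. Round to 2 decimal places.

47.44

E[T] = (-8)(0.46) + (-7)(0.36) + (3)(0.02) + (11)(0.16) = -4.38
E[T²] = (-8)²(0.46) + (-7)²(0.36) + (3)²(0.02) + (11)²(0.16) = 66.62
Var(T) = E[T²] − (E[T])² = 66.62 − (-4.38)² = 47.4356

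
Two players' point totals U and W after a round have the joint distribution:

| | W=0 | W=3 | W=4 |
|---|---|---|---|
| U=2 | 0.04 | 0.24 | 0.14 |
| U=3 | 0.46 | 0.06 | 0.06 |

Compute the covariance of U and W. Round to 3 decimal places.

-0.566

E[U] = 2.58,  E[W] = 1.7
E[UW] = 3.82
cov(U,W) = E[UW] − E[U]E[W] = 3.82 − (2.58)(1.7) = -0.566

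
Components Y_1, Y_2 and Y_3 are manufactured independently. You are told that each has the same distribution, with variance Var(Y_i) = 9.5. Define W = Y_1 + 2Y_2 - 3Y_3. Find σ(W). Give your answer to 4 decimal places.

11.5326

By independence, Var(W) = (1)²Var(Y_1) + (2)²Var(Y_2) + (-3)²Var(Y_3)
= (1)²·9.5 + (2)²·9.5 + (-3)²·9.5 = 133
σ(W) = √133 ≈ 11.5326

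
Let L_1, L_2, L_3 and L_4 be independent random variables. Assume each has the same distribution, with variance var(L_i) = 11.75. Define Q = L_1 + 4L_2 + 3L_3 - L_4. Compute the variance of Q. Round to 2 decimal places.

By independence, var(Q) = (1)²var(L_1) + (4)²var(L_2) + (3)²var(L_3) + (-1)²var(L_4)
= (1)²·11.75 + (4)²·11.75 + (3)²·11.75 + (-1)²·11.75 = 317.25

317.25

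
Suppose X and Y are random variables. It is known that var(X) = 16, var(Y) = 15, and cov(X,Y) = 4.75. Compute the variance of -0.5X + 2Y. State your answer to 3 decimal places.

54.500

var(-0.5X + 2Y) = (-0.5)²·var(X) + (2)²·var(Y) + 2·(-0.5)·(2)·cov(X,Y)
= 0.25·16 + 4·15 + -2·4.75 = 54.5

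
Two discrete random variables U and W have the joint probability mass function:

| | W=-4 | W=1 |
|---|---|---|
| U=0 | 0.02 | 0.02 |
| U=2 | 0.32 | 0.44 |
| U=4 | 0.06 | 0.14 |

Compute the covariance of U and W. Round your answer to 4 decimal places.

0.2400

E[U] = 2.32,  E[W] = -1
E[UW] = -2.08
Cov(U,W) = E[UW] − E[U]E[W] = -2.08 − (2.32)(-1) = 0.24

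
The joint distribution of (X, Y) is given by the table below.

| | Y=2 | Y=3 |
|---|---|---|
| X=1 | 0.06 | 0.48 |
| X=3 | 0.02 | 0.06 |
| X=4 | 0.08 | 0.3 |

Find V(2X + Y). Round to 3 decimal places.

8.046

E[X] = 2.3,  E[Y] = 2.84,  E[XY] = 6.46
V(X) = 7.34 − (2.3)² = 2.05;  V(Y) = 8.2 − (2.84)² = 0.1344
Cov(X,Y) = 6.46 − (2.3)(2.84) = -0.072
V(2X + Y) = (2)²·2.05 + (1)²·0.1344 + 2·(2)·(1)·-0.072 = 8.0464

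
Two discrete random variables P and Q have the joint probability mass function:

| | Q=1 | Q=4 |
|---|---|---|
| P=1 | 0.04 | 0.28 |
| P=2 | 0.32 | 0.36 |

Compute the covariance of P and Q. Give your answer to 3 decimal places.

-0.226

E[P] = 1.68,  E[Q] = 2.92
E[PQ] = 4.68
Cov(P,Q) = E[PQ] − E[P]E[Q] = 4.68 − (1.68)(2.92) = -0.2256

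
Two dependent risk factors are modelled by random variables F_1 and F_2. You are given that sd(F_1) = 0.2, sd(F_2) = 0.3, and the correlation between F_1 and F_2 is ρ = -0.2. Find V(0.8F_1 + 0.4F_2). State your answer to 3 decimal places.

V(F_1) = (0.2)² = 0.04;  V(F_2) = (0.3)² = 0.09
Cov(F_1,F_2) = ρ·sd(F_1)·sd(F_2) = -0.2·0.2·0.3 = -0.012
V(0.8F_1 + 0.4F_2) = (0.8)²·V(F_1) + (0.4)²·V(F_2) + 2·(0.8)·(0.4)·Cov(F_1,F_2)
= 0.64·0.04 + 0.16·0.09 + 0.64·-0.012 = 0.03232

0.032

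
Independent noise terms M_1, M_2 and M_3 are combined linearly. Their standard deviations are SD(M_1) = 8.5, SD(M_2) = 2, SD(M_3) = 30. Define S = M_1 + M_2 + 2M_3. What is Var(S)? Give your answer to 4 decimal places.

Var(M_1) = 72.25, Var(M_2) = 4, Var(M_3) = 900
By independence, Var(S) = (1)²Var(M_1) + (1)²Var(M_2) + (2)²Var(M_3)
= (1)²·72.25 + (1)²·4 + (2)²·900 = 3676.25

3676.2500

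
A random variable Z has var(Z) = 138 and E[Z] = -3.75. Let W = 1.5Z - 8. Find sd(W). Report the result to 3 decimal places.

17.621

var(1.5Z - 8) = (1.5)²·138 = 310.5
sd(W) = √310.5 ≈ 17.621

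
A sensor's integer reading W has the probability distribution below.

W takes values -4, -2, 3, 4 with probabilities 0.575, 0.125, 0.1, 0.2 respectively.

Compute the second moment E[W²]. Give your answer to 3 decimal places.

13.800

E[W²] = (-4)²(0.575) + (-2)²(0.125) + (3)²(0.1) + (4)²(0.2) = 13.8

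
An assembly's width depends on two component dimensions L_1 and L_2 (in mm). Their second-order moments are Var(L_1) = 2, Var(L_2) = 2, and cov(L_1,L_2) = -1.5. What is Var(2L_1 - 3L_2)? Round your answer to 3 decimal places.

44.000

Var(2L_1 - 3L_2) = (2)²·Var(L_1) + (-3)²·Var(L_2) + 2·(2)·(-3)·cov(L_1,L_2)
= 4·2 + 9·2 + -12·-1.5 = 44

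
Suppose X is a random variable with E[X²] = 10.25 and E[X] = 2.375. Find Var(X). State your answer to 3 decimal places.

Var(X) = 10.25 − (2.375)² = 4.609375

4.609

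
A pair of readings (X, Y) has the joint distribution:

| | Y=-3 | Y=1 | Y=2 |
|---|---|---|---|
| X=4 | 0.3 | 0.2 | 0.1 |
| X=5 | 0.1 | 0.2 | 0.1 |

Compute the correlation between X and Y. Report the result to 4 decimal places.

0.2464

E[X] = 4.4,  E[Y] = -0.4
E[XY] = -1.5
Cov(X,Y) = E[XY] − E[X]E[Y] = -1.5 − (4.4)(-0.4) = 0.26
V(X) = 0.24,  V(Y) = 4.64
ρ = 0.26 / √(0.24·4.64) ≈ 0.2464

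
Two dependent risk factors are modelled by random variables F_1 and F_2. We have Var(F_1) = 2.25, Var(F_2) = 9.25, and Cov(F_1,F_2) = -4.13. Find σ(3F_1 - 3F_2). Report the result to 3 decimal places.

13.336

Var(3F_1 - 3F_2) = (3)²·Var(F_1) + (-3)²·Var(F_2) + 2·(3)·(-3)·Cov(F_1,F_2)
= 9·2.25 + 9·9.25 + -18·-4.13 = 177.84
σ(3F_1 - 3F_2) = √177.84 ≈ 13.336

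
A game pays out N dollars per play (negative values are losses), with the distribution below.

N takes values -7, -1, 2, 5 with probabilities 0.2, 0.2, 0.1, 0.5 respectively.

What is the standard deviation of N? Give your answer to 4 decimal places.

E[N] = (-7)(0.2) + (-1)(0.2) + (2)(0.1) + (5)(0.5) = 1.1
E[N²] = (-7)²(0.2) + (-1)²(0.2) + (2)²(0.1) + (5)²(0.5) = 22.9
Var(N) = E[N²] − (E[N])² = 22.9 − (1.1)² = 21.69
SD(N) = √21.69 ≈ 4.6573

4.6573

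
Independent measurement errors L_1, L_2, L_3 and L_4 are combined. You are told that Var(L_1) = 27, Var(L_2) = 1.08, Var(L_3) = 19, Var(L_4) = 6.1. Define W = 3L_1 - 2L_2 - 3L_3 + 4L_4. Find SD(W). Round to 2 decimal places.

22.71

By independence, Var(W) = (3)²Var(L_1) + (-2)²Var(L_2) + (-3)²Var(L_3) + (4)²Var(L_4)
= (3)²·27 + (-2)²·1.08 + (-3)²·19 + (4)²·6.1 = 515.92
SD(W) = √515.92 ≈ 22.71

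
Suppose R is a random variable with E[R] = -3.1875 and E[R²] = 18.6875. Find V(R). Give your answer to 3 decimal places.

V(R) = 18.6875 − (-3.1875)² = 8.52734375

8.527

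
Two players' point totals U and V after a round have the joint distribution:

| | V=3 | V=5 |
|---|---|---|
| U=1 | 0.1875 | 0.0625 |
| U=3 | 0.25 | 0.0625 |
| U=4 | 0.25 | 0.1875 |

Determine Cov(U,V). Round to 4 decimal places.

0.1641

E[U] = 2.9375,  E[V] = 3.625
E[UV] = 10.8125
Cov(U,V) = E[UV] − E[U]E[V] = 10.8125 − (2.9375)(3.625) = 0.1640625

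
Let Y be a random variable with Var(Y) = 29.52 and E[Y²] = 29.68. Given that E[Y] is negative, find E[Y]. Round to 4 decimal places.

(E[Y])² = E[Y²] − Var(Y) = 29.68 − 29.52 = 0.16
E[Y] = −√0.16 = -0.4

-0.4000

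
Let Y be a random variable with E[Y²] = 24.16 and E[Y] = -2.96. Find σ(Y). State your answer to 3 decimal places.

V(Y) = 24.16 − (-2.96)² = 15.3984
σ(Y) = √15.3984 ≈ 3.924

3.924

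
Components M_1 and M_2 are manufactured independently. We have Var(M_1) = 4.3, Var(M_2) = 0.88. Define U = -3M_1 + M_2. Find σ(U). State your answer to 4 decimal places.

6.2913

By independence, Var(U) = (-3)²Var(M_1) + (1)²Var(M_2)
= (-3)²·4.3 + (1)²·0.88 = 39.58
σ(U) = √39.58 ≈ 6.2913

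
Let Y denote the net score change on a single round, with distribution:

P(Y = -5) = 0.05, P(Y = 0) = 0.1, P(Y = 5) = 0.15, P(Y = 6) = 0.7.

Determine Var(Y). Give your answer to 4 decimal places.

E[Y] = (-5)(0.05) + (0)(0.1) + (5)(0.15) + (6)(0.7) = 4.7
E[Y²] = (-5)²(0.05) + (0)²(0.1) + (5)²(0.15) + (6)²(0.7) = 30.2
Var(Y) = E[Y²] − (E[Y])² = 30.2 − (4.7)² = 8.11

8.1100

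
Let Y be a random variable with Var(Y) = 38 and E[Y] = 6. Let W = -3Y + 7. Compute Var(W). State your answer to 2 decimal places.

Var(-3Y + 7) = (-3)²·Var(Y) = 9·38 = 342

342.00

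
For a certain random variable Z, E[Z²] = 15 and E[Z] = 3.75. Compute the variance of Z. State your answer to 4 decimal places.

V(Z) = 15 − (3.75)² = 0.9375

0.9375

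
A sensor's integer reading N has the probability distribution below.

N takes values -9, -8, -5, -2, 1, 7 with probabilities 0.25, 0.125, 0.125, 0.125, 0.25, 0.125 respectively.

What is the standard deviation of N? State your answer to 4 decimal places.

E[N] = (-9)(0.25) + (-8)(0.125) + (-5)(0.125) + (-2)(0.125) + (1)(0.25) + (7)(0.125) = -3
E[N²] = (-9)²(0.25) + (-8)²(0.125) + (-5)²(0.125) + (-2)²(0.125) + (1)²(0.25) + (7)²(0.125) = 38.25
Var(N) = E[N²] − (E[N])² = 38.25 − (-3)² = 29.25
sd(N) = √29.25 ≈ 5.4083

5.4083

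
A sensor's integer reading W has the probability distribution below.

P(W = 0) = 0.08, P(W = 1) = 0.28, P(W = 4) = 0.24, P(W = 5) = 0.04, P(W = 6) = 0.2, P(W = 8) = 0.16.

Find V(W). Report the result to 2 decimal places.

E[W] = (0)(0.08) + (1)(0.28) + (4)(0.24) + (5)(0.04) + (6)(0.2) + (8)(0.16) = 3.92
E[W²] = (0)²(0.08) + (1)²(0.28) + (4)²(0.24) + (5)²(0.04) + (6)²(0.2) + (8)²(0.16) = 22.56
V(W) = E[W²] − (E[W])² = 22.56 − (3.92)² = 7.1936

7.19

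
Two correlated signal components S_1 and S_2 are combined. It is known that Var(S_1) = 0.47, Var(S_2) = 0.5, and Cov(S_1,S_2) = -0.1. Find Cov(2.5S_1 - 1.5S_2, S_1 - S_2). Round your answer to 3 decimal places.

Cov(2.5S_1 - 1.5S_2, S_1 - S_2) = (2.5)(1)Var(S_1) + (-1.5)(-1)Var(S_2) + [(2.5)(-1) + (-1.5)(1)]Cov(S_1,S_2)
= 2.5·0.47 + 1.5·0.5 + -4·-0.1 = 2.325

2.325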